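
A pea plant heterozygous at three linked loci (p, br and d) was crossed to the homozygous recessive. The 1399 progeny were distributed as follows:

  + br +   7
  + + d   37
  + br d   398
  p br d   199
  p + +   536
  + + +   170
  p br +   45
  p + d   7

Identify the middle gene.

d

The two most frequent reciprocal classes, p + + and + br d, are the parental types, so the F1 was p + + / + br d.
The two rarest classes, p + d and + br +, are the double crossovers. Comparing them with the parentals, only the d allele has switched, so d is the middle locus and the order is p – d – br.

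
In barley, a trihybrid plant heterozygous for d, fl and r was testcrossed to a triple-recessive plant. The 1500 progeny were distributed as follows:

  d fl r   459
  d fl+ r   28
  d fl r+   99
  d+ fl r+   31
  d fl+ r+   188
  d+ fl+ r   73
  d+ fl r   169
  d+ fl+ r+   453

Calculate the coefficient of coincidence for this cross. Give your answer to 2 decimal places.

The two most frequent reciprocal classes, d+ fl+ r+ and d fl r, are the parental types, so the F1 was d+ fl+ r+ / d fl r.
The two rarest classes, d+ fl r+ and d fl+ r, are the double crossovers. Comparing them with the parentals, only the fl allele has switched, so fl is the middle locus and the order is r – fl – d.
r–fl: (172 + 59)/1500 = 0.1540; fl–d: (357 + 59)/1500 = 0.2773.
Expected DCO frequency = 0.1540 × 0.2773 ≈ 0.04270; observed = 59/1500 ≈ 0.03933.
Coefficient of coincidence = 0.03933/0.04270 ≈ 0.92.

0.92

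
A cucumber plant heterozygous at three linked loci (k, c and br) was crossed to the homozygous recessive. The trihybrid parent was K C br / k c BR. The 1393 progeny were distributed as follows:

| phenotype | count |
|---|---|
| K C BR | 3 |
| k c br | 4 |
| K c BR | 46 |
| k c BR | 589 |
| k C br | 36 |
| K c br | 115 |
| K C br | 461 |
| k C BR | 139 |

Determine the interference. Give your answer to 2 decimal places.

The two rarest classes, K C BR and k c br, are the double crossovers. Comparing them with the parentals, only the br allele has switched, so br is the middle locus and the order is k – br – c.
k–br: (82 + 7)/1393 = 0.0639; br–c: (254 + 7)/1393 = 0.1874.
Expected DCO frequency = 0.0639 × 0.1874 ≈ 0.01197; observed = 7/1393 ≈ 0.00503.
Coefficient of coincidence = 0.00503/0.01197 ≈ 0.42; interference = 1 − 0.42 = 0.58.

0.58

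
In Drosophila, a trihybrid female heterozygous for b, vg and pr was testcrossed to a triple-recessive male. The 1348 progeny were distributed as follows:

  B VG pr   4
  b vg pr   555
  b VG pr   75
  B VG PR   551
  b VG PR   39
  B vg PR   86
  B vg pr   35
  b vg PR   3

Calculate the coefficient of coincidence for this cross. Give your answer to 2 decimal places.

0.69

The two most frequent reciprocal classes, b vg pr and B VG PR, are the parental types, so the F1 was b vg pr / B VG PR.
The two rarest classes, b vg PR and B VG pr, are the double crossovers. Comparing them with the parentals, only the pr allele has switched, so pr is the middle locus and the order is b – pr – vg.
b–pr: (74 + 7)/1348 = 0.0601; pr–vg: (161 + 7)/1348 = 0.1246.
Expected DCO frequency = 0.0601 × 0.1246 ≈ 0.00749; observed = 7/1348 ≈ 0.00519.
Coefficient of coincidence = 0.00519/0.00749 ≈ 0.69.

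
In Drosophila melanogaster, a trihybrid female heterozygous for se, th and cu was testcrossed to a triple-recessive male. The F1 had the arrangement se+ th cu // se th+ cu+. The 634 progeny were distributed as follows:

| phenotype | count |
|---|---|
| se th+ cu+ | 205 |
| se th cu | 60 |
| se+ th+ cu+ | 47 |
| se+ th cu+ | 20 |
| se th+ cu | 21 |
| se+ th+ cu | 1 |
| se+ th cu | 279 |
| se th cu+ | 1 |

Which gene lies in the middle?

th

The two rarest classes, se+ th+ cu and se th cu+, are the double crossovers. Comparing them with the parentals, only the th allele has switched, so th is the middle locus and the order is cu – th – se.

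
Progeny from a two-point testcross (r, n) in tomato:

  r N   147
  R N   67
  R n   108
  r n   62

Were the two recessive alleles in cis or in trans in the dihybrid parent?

trans

The two most frequent classes are R n (108) and r N (147); these are the parental (non-recombinant) types.
So the F1 carried R n on one chromosome and r N on the other — the recessive alleles are on opposite chromosomes (trans / repulsion).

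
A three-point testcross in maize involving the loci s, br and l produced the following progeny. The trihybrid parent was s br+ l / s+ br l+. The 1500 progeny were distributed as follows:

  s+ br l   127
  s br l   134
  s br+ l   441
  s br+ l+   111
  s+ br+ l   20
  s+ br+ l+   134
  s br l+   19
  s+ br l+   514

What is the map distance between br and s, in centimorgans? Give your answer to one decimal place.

20.5 centimorgans

The two rarest classes, s+ br+ l and s br l+, are the double crossovers. Comparing them with the parentals, only the s allele has switched, so s is the middle locus and the order is br – s – l.
Crossovers in the br–s interval produce the single-crossover classes s br l and s+ br+ l+ (134 + 134 = 268) plus the double crossovers (39).
RF(br–s) = (268 + 39) / 1500 = 307/1500 = 0.2047 → 20.5 centimorgans.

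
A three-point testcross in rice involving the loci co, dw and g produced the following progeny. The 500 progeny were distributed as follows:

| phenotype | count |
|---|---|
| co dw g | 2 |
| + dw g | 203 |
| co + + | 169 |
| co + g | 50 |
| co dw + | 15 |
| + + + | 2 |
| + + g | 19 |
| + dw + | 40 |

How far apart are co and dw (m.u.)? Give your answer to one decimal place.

The two most frequent reciprocal classes, + dw g and co + +, are the parental types, so the F1 was + dw g / co + +.
The two rarest classes, co dw g and + + +, are the double crossovers. Comparing them with the parentals, only the co allele has switched, so co is the middle locus and the order is dw – co – g.
Crossovers in the dw–co interval produce the single-crossover classes + + g and co dw + (19 + 15 = 34) plus the double crossovers (4).
RF(dw–co) = (34 + 4) / 500 = 38/500 = 0.0760 → 7.6 m.u.

7.6 m.u.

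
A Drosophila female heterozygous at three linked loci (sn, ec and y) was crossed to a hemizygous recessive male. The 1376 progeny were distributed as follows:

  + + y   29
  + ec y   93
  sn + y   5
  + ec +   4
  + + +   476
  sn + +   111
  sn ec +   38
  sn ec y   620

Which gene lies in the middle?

ec

The two most frequent reciprocal classes, + + + and sn ec y, are the parental types, so the F1 was + + + / sn ec y.
The two rarest classes, + ec + and sn + y, are the double crossovers. Comparing them with the parentals, only the ec allele has switched, so ec is the middle locus and the order is sn – ec – y.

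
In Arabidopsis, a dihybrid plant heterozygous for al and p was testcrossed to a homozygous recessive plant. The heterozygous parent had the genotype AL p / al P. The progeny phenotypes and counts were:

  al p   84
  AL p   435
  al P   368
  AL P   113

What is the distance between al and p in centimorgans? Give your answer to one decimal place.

19.7 centimorgans

The recombinant classes are AL P and al p: 113 + 84 = 197.
Recombination frequency = 197/1000 = 0.1970 ≈ 19.7%, i.e. 19.7 centimorgans.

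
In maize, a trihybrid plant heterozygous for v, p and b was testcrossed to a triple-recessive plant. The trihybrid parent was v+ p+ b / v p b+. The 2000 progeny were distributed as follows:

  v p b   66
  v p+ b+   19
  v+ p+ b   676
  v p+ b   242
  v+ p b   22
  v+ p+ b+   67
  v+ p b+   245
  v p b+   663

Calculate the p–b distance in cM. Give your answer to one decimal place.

The two rarest classes, v+ p b and v p+ b+, are the double crossovers. Comparing them with the parentals, only the p allele has switched, so p is the middle locus and the order is v – p – b.
Crossovers in the p–b interval produce the single-crossover classes v+ p+ b+ and v p b (67 + 66 = 133) plus the double crossovers (41).
RF(p–b) = (133 + 41) / 2000 = 174/2000 = 0.0870 → 8.7 cM.

8.7 cM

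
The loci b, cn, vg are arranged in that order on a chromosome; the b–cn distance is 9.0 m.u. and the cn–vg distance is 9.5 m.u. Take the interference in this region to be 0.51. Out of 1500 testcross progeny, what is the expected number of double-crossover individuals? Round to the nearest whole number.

6

Map distances give recombination frequencies of 0.090 and 0.095 for the two intervals.
With interference 0.51 (so coincidence = 0.49), expected double-crossover frequency = 0.090 × 0.095 × 0.49 = 0.00419.
Expected number = 0.00419 × 1500 = 6.28 ≈ 6.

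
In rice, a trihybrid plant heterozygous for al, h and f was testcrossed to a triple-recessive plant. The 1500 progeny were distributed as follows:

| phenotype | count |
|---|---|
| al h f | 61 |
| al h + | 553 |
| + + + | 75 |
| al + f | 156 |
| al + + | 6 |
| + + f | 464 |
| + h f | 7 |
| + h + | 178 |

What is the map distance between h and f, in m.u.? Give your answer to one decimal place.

9.9 m.u.

The two most frequent reciprocal classes, al h + and + + f, are the parental types, so the F1 was al h + / + + f.
The two rarest classes, al + + and + h f, are the double crossovers. Comparing them with the parentals, only the h allele has switched, so h is the middle locus and the order is al – h – f.
Crossovers in the h–f interval produce the single-crossover classes al h f and + + + (61 + 75 = 136) plus the double crossovers (13).
RF(h–f) = (136 + 13) / 1500 = 149/1500 = 0.0993 → 9.9 m.u.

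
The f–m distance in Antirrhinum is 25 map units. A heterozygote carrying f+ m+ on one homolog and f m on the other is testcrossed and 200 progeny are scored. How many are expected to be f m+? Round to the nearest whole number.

A map distance of 25 map units corresponds to a recombination frequency of 0.250.
The F1 is f+ m+ / f m, so f m+ is a recombinant gamete class with expected frequency r/2 = 0.250/2 = 0.1250.
Expected number = 0.1250 × 200 = 25.00 ≈ 25.

25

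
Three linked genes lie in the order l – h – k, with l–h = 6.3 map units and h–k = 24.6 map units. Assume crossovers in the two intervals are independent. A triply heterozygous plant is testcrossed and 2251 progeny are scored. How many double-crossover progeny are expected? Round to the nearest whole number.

Map distances give recombination frequencies of 0.063 and 0.246 for the two intervals.
With no interference, expected double-crossover frequency = 0.063 × 0.246 = 0.01550.
Expected number = 0.01550 × 2251 = 34.89 ≈ 35.

35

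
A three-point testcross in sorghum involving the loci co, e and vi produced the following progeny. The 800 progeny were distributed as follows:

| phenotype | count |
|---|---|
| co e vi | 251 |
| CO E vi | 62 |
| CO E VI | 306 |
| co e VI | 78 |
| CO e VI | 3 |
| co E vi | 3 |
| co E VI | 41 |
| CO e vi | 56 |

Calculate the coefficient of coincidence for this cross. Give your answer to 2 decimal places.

The two most frequent reciprocal classes, CO E VI and co e vi, are the parental types, so the F1 was CO E VI / co e vi.
The two rarest classes, CO e VI and co E vi, are the double crossovers. Comparing them with the parentals, only the e allele has switched, so e is the middle locus and the order is vi – e – co.
vi–e: (140 + 6)/800 = 0.1825; e–co: (97 + 6)/800 = 0.1288.
Expected DCO frequency = 0.1825 × 0.1288 ≈ 0.02351; observed = 6/800 ≈ 0.00750.
Coefficient of coincidence = 0.00750/0.02351 ≈ 0.32.

0.32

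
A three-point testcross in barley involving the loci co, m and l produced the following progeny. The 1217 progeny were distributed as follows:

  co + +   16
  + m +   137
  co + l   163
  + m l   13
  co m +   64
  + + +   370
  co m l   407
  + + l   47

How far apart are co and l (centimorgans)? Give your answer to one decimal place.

The two most frequent reciprocal classes, co m l and + + +, are the parental types, so the F1 was co m l / + + +.
The two rarest classes, + m l and co + +, are the double crossovers. Comparing them with the parentals, only the co allele has switched, so co is the middle locus and the order is l – co – m.
Crossovers in the l–co interval produce the single-crossover classes co m + and + + l (64 + 47 = 111) plus the double crossovers (29).
RF(l–co) = (111 + 29) / 1217 = 140/1217 = 0.1150 → 11.5 centimorgans.

11.5 centimorgans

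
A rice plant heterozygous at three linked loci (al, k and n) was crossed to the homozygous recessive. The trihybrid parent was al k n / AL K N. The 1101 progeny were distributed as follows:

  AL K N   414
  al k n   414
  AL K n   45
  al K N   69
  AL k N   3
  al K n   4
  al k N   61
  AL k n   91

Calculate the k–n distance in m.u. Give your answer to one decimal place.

The two rarest classes, al K n and AL k N, are the double crossovers. Comparing them with the parentals, only the k allele has switched, so k is the middle locus and the order is al – k – n.
Crossovers in the k–n interval produce the single-crossover classes al k N and AL K n (61 + 45 = 106) plus the double crossovers (7).
RF(k–n) = (106 + 7) / 1101 = 113/1101 = 0.1026 → 10.3 m.u.

10.3 m.u.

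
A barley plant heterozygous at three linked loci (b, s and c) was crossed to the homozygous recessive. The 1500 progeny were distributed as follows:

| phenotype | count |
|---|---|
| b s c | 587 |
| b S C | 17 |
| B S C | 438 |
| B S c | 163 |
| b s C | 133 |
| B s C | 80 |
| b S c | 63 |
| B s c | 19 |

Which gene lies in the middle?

b

The two most frequent reciprocal classes, b s c and B S C, are the parental types, so the F1 was b s c / B S C.
The two rarest classes, B s c and b S C, are the double crossovers. Comparing them with the parentals, only the b allele has switched, so b is the middle locus and the order is c – b – s.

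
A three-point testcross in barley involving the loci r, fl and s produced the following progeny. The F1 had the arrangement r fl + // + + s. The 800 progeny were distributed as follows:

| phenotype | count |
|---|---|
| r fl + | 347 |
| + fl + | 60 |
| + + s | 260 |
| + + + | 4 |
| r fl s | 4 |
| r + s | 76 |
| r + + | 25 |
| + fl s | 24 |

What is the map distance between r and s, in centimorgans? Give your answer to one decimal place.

The two rarest classes, r fl s and + + +, are the double crossovers. Comparing them with the parentals, only the s allele has switched, so s is the middle locus and the order is fl – s – r.
Crossovers in the s–r interval produce the single-crossover classes + fl + and r + s (60 + 76 = 136) plus the double crossovers (8).
RF(s–r) = (136 + 8) / 800 = 144/800 = 0.1800 → 18.0 centimorgans.

18.0 centimorgans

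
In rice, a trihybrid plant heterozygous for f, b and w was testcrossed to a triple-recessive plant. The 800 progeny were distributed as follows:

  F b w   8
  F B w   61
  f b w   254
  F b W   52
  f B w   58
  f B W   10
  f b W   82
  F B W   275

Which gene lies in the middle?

f

The two most frequent reciprocal classes, F B W and f b w, are the parental types, so the F1 was F B W / f b w.
The two rarest classes, f B W and F b w, are the double crossovers. Comparing them with the parentals, only the f allele has switched, so f is the middle locus and the order is w – f – b.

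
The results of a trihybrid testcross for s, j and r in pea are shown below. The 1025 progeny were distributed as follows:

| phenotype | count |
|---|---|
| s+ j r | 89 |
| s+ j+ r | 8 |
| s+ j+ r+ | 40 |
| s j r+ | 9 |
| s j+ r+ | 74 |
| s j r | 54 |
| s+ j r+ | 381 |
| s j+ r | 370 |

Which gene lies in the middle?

The two most frequent reciprocal classes, s+ j r+ and s j+ r, are the parental types, so the F1 was s+ j r+ / s j+ r.
The two rarest classes, s j r+ and s+ j+ r, are the double crossovers. Comparing them with the parentals, only the s allele has switched, so s is the middle locus and the order is j – s – r.

s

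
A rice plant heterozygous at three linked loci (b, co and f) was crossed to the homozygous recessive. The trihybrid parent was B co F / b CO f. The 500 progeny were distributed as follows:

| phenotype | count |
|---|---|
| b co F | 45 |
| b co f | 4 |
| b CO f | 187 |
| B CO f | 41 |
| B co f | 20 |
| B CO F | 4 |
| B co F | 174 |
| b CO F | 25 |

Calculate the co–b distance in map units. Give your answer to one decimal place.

18.8 map units

The two rarest classes, B CO F and b co f, are the double crossovers. Comparing them with the parentals, only the co allele has switched, so co is the middle locus and the order is b – co – f.
Crossovers in the b–co interval produce the single-crossover classes b co F and B CO f (45 + 41 = 86) plus the double crossovers (8).
RF(b–co) = (86 + 8) / 500 = 94/500 = 0.1880 → 18.8 map units.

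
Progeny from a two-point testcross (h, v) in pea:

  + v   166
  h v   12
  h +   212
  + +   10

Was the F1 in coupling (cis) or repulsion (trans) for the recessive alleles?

trans

The two most frequent classes are + v (166) and h + (212); these are the parental (non-recombinant) types.
So the F1 carried + v on one chromosome and h + on the other — the recessive alleles are on opposite chromosomes (trans / repulsion).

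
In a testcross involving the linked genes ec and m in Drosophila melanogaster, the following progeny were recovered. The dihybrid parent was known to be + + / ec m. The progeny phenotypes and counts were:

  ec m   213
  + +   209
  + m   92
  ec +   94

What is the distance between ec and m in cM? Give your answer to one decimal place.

30.6 cM

The recombinant classes are + m and ec +: 92 + 94 = 186.
Recombination frequency = 186/608 = 0.3059 ≈ 30.6%, i.e. 30.6 cM.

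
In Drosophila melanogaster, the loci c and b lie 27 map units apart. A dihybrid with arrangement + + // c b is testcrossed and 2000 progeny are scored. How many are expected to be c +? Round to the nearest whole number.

A map distance of 27 map units corresponds to a recombination frequency of 0.270.
The F1 is + + / c b, so c + is a recombinant gamete class with expected frequency r/2 = 0.270/2 = 0.1350.
Expected number = 0.1350 × 2000 = 270.00 ≈ 270.

270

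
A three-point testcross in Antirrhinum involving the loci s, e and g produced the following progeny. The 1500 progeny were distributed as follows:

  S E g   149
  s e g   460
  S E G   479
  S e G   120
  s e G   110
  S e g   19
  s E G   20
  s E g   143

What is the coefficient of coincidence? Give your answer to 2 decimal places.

The two most frequent reciprocal classes, S E G and s e g, are the parental types, so the F1 was S E G / s e g.
The two rarest classes, s E G and S e g, are the double crossovers. Comparing them with the parentals, only the s allele has switched, so s is the middle locus and the order is e – s – g.
e–s: (263 + 39)/1500 = 0.2013; s–g: (259 + 39)/1500 = 0.1987.
Expected DCO frequency = 0.2013 × 0.1987 ≈ 0.04000; observed = 39/1500 ≈ 0.02600.
Coefficient of coincidence = 0.02600/0.04000 ≈ 0.65.

0.65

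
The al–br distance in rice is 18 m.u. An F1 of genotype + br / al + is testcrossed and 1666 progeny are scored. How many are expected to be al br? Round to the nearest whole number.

150

A map distance of 18 m.u. corresponds to a recombination frequency of 0.180.
The F1 is + br / al +, so al br is a recombinant gamete class with expected frequency r/2 = 0.180/2 = 0.0900.
Expected number = 0.0900 × 1666 = 149.94 ≈ 150.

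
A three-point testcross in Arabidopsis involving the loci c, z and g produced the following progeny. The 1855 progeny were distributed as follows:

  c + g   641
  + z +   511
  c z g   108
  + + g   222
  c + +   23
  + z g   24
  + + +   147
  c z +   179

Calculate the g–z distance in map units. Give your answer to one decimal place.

The two most frequent reciprocal classes, c + g and + z +, are the parental types, so the F1 was c + g / + z +.
The two rarest classes, c + + and + z g, are the double crossovers. Comparing them with the parentals, only the g allele has switched, so g is the middle locus and the order is z – g – c.
Crossovers in the z–g interval produce the single-crossover classes c z g and + + + (108 + 147 = 255) plus the double crossovers (47).
RF(z–g) = (255 + 47) / 1855 = 302/1855 = 0.1628 → 16.3 map units.

16.3 map units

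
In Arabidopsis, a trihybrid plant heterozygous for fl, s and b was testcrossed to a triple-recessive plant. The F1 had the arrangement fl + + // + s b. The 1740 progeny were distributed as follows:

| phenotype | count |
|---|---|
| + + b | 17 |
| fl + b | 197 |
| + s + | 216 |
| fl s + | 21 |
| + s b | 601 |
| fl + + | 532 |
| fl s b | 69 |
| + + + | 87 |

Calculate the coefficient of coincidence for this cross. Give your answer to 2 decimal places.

0.76

The two rarest classes, fl s + and + + b, are the double crossovers. Comparing them with the parentals, only the s allele has switched, so s is the middle locus and the order is fl – s – b.
fl–s: (156 + 38)/1740 = 0.1115; s–b: (413 + 38)/1740 = 0.2592.
Expected DCO frequency = 0.1115 × 0.2592 ≈ 0.02890; observed = 38/1740 ≈ 0.02184.
Coefficient of coincidence = 0.02184/0.02890 ≈ 0.76.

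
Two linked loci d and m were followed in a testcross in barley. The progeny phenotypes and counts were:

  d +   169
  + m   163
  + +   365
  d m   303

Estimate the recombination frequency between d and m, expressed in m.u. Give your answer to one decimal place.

33.2 m.u.

The two most frequent classes, + + (365) and d m (303), are the parental types, so the F1 was + + / d m.
The recombinant classes are + m and d +: 163 + 169 = 332.
Recombination frequency = 332/1000 = 0.3320 ≈ 33.2%, i.e. 33.2 m.u.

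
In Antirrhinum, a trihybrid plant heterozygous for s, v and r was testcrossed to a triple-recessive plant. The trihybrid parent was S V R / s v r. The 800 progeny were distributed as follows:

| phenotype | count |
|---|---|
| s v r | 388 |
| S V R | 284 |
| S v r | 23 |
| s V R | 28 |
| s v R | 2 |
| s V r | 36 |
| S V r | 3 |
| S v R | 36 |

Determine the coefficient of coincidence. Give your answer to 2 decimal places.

0.93

The two rarest classes, S V r and s v R, are the double crossovers. Comparing them with the parentals, only the r allele has switched, so r is the middle locus and the order is s – r – v.
s–r: (51 + 5)/800 = 0.0700; r–v: (72 + 5)/800 = 0.0963.
Expected DCO frequency = 0.0700 × 0.0963 ≈ 0.00674; observed = 5/800 ≈ 0.00625.
Coefficient of coincidence = 0.00625/0.00674 ≈ 0.93.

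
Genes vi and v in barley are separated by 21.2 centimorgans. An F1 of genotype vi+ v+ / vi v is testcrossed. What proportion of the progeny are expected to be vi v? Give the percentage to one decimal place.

A map distance of 21.2 centimorgans corresponds to a recombination frequency of 0.212.
The F1 is vi+ v+ / vi v, so vi v is a parental gamete class with expected frequency (1 − r)/2 = 0.788/2 = 0.3940.
That is 0.3940 = 39.4% of the progeny.

39.4%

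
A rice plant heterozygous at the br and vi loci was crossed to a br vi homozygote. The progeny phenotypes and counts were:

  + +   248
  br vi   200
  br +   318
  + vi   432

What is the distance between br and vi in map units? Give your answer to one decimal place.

The two most frequent classes, + vi (432) and br + (318), are the parental types, so the F1 was + vi / br +.
The recombinant classes are + + and br vi: 248 + 200 = 448.
Recombination frequency = 448/1198 = 0.3740 ≈ 37.4%, i.e. 37.4 map units.

37.4 map units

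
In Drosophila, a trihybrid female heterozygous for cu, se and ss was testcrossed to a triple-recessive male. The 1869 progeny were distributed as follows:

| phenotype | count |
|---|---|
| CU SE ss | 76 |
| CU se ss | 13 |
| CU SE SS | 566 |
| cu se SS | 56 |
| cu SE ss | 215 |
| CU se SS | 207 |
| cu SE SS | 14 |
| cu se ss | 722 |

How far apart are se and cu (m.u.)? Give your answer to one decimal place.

The two most frequent reciprocal classes, CU SE SS and cu se ss, are the parental types, so the F1 was CU SE SS / cu se ss.
The two rarest classes, cu SE SS and CU se ss, are the double crossovers. Comparing them with the parentals, only the cu allele has switched, so cu is the middle locus and the order is se – cu – ss.
Crossovers in the se–cu interval produce the single-crossover classes CU se SS and cu SE ss (207 + 215 = 422) plus the double crossovers (27).
RF(se–cu) = (422 + 27) / 1869 = 449/1869 = 0.2402 → 24.0 m.u.

24.0 m.u.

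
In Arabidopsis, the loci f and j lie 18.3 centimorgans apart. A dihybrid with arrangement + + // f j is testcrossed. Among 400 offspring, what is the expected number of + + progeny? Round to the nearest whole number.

A map distance of 18.3 centimorgans corresponds to a recombination frequency of 0.183.
The F1 is + + / f j, so + + is a parental gamete class with expected frequency (1 − r)/2 = 0.817/2 = 0.4085.
Expected number = 0.4085 × 400 = 163.40 ≈ 163.

163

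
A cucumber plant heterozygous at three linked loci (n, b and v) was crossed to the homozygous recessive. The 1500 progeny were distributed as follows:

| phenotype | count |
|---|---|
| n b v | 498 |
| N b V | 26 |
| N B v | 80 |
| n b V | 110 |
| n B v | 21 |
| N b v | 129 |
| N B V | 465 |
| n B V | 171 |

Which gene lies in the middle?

b

The two most frequent reciprocal classes, N B V and n b v, are the parental types, so the F1 was N B V / n b v.
The two rarest classes, N b V and n B v, are the double crossovers. Comparing them with the parentals, only the b allele has switched, so b is the middle locus and the order is v – b – n.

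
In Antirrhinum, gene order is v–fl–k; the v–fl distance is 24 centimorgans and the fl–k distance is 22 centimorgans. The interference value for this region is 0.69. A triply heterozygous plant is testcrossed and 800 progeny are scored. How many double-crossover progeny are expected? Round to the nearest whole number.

13

Map distances give recombination frequencies of 0.240 and 0.220 for the two intervals.
With interference 0.69 (so coincidence = 0.31), expected double-crossover frequency = 0.240 × 0.220 × 0.31 = 0.01637.
Expected number = 0.01637 × 800 = 13.09 ≈ 13.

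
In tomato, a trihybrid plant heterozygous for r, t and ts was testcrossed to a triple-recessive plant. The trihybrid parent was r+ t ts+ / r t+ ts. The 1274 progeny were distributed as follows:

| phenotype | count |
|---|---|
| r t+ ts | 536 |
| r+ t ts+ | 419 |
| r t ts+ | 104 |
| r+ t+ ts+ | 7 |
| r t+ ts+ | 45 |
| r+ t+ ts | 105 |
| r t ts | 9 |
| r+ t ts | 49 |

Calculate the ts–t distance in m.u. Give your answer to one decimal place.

The two rarest classes, r+ t+ ts+ and r t ts, are the double crossovers. Comparing them with the parentals, only the t allele has switched, so t is the middle locus and the order is ts – t – r.
Crossovers in the ts–t interval produce the single-crossover classes r+ t ts and r t+ ts+ (49 + 45 = 94) plus the double crossovers (16).
RF(ts–t) = (94 + 16) / 1274 = 110/1274 = 0.0863 → 8.6 m.u.

8.6 m.u.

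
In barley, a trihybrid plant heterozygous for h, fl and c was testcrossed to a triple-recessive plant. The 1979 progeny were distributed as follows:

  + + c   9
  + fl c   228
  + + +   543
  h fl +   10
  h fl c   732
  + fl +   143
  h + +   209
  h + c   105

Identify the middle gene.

The two most frequent reciprocal classes, + + + and h fl c, are the parental types, so the F1 was + + + / h fl c.
The two rarest classes, + + c and h fl +, are the double crossovers. Comparing them with the parentals, only the c allele has switched, so c is the middle locus and the order is fl – c – h.

c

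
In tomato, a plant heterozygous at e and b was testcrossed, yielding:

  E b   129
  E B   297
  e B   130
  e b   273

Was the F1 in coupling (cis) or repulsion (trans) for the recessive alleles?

cis

The two most frequent classes are E B (297) and e b (273); these are the parental (non-recombinant) types.
So the F1 carried E B on one chromosome and e b on the other — the recessive alleles are on the same chromosome (cis / coupling).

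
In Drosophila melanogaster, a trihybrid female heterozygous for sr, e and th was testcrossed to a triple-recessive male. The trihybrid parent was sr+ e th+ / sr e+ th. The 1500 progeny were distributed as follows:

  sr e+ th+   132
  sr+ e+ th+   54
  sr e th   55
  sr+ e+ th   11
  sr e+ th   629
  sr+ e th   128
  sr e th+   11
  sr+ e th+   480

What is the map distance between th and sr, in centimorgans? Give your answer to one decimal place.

The two rarest classes, sr e th+ and sr+ e+ th, are the double crossovers. Comparing them with the parentals, only the sr allele has switched, so sr is the middle locus and the order is e – sr – th.
Crossovers in the sr–th interval produce the single-crossover classes sr+ e th and sr e+ th+ (128 + 132 = 260) plus the double crossovers (22).
RF(sr–th) = (260 + 22) / 1500 = 282/1500 = 0.1880 → 18.8 centimorgans.

18.8 centimorgans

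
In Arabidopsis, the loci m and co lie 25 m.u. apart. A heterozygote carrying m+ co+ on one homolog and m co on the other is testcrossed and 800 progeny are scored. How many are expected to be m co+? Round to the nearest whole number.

A map distance of 25 m.u. corresponds to a recombination frequency of 0.250.
The F1 is m+ co+ / m co, so m co+ is a recombinant gamete class with expected frequency r/2 = 0.250/2 = 0.1250.
Expected number = 0.1250 × 800 = 100.00 ≈ 100.

100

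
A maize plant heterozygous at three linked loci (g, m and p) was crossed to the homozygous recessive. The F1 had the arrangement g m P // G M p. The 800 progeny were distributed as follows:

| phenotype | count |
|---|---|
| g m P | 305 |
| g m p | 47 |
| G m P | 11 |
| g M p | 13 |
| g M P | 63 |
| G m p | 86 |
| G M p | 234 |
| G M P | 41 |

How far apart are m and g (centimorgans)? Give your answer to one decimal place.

The two rarest classes, G m P and g M p, are the double crossovers. Comparing them with the parentals, only the g allele has switched, so g is the middle locus and the order is p – g – m.
Crossovers in the g–m interval produce the single-crossover classes g M P and G m p (63 + 86 = 149) plus the double crossovers (24).
RF(g–m) = (149 + 24) / 800 = 173/800 = 0.2162 → 21.6 centimorgans.

21.6 centimorgans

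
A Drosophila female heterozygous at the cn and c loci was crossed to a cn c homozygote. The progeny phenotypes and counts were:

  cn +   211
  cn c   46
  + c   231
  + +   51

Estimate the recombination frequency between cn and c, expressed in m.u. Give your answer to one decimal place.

18.0 m.u.

The two most frequent classes, + c (231) and cn + (211), are the parental types, so the F1 was + c / cn +.
The recombinant classes are + + and cn c: 51 + 46 = 97.
Recombination frequency = 97/539 = 0.1800 ≈ 18.0%, i.e. 18.0 m.u.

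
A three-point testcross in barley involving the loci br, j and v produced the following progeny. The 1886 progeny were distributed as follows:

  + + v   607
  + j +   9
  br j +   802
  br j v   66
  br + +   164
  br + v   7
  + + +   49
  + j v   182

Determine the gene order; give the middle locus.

br

The two most frequent reciprocal classes, + + v and br j +, are the parental types, so the F1 was + + v / br j +.
The two rarest classes, br + v and + j +, are the double crossovers. Comparing them with the parentals, only the br allele has switched, so br is the middle locus and the order is v – br – j.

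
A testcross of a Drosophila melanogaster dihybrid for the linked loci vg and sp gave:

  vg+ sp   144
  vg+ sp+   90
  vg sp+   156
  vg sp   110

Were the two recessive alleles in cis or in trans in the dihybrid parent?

trans

The two most frequent classes are vg+ sp (144) and vg sp+ (156); these are the parental (non-recombinant) types.
So the F1 carried vg+ sp on one chromosome and vg sp+ on the other — the recessive alleles are on opposite chromosomes (trans / repulsion).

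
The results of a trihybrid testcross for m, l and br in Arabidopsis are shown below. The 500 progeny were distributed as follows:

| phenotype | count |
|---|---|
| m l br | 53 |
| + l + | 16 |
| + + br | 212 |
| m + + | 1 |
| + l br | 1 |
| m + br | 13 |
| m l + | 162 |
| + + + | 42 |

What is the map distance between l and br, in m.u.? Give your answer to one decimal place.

The two most frequent reciprocal classes, + + br and m l +, are the parental types, so the F1 was + + br / m l +.
The two rarest classes, + l br and m + +, are the double crossovers. Comparing them with the parentals, only the l allele has switched, so l is the middle locus and the order is br – l – m.
Crossovers in the br–l interval produce the single-crossover classes + + + and m l br (42 + 53 = 95) plus the double crossovers (2).
RF(br–l) = (95 + 2) / 500 = 97/500 = 0.1940 → 19.4 m.u.

19.4 m.u.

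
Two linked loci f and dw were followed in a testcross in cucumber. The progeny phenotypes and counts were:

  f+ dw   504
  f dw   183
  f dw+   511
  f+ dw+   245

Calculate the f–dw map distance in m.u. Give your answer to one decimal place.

The two most frequent classes, f+ dw (504) and f dw+ (511), are the parental types, so the F1 was f+ dw / f dw+.
The recombinant classes are f+ dw+ and f dw: 245 + 183 = 428.
Recombination frequency = 428/1443 = 0.2966 ≈ 29.7%, i.e. 29.7 m.u.

29.7 m.u.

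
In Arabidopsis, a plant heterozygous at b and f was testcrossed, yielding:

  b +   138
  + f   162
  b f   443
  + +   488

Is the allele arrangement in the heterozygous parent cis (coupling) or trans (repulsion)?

The two most frequent classes are + + (488) and b f (443); these are the parental (non-recombinant) types.
So the F1 carried + + on one chromosome and b f on the other — the recessive alleles are on the same chromosome (cis / coupling).

cis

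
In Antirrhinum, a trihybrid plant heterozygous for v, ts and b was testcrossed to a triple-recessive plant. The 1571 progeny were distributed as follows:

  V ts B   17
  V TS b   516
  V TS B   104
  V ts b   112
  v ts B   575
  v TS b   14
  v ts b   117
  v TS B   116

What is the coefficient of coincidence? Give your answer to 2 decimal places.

0.75

The two most frequent reciprocal classes, V TS b and v ts B, are the parental types, so the F1 was V TS b / v ts B.
The two rarest classes, v TS b and V ts B, are the double crossovers. Comparing them with the parentals, only the v allele has switched, so v is the middle locus and the order is ts – v – b.
ts–v: (228 + 31)/1571 = 0.1649; v–b: (221 + 31)/1571 = 0.1604.
Expected DCO frequency = 0.1649 × 0.1604 ≈ 0.02645; observed = 31/1571 ≈ 0.01973.
Coefficient of coincidence = 0.01973/0.02645 ≈ 0.75.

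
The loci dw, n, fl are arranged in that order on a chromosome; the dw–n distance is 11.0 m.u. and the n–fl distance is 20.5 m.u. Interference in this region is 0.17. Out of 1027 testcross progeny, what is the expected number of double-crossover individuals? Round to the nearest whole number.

Map distances give recombination frequencies of 0.110 and 0.205 for the two intervals.
With interference 0.17 (so coincidence = 0.83), expected double-crossover frequency = 0.110 × 0.205 × 0.83 = 0.01872.
Expected number = 0.01872 × 1027 = 19.22 ≈ 19.

19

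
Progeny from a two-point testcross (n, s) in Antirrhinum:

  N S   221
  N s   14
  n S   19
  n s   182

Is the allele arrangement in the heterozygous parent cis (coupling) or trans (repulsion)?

cis

The two most frequent classes are N S (221) and n s (182); these are the parental (non-recombinant) types.
So the F1 carried N S on one chromosome and n s on the other — the recessive alleles are on the same chromosome (cis / coupling).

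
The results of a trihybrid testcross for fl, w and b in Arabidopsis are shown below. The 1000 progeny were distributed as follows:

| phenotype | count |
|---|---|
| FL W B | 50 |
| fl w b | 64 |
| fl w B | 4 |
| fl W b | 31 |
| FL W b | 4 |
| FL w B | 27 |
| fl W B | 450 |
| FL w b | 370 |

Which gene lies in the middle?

The two most frequent reciprocal classes, fl W B and FL w b, are the parental types, so the F1 was fl W B / FL w b.
The two rarest classes, fl w B and FL W b, are the double crossovers. Comparing them with the parentals, only the w allele has switched, so w is the middle locus and the order is fl – w – b.

w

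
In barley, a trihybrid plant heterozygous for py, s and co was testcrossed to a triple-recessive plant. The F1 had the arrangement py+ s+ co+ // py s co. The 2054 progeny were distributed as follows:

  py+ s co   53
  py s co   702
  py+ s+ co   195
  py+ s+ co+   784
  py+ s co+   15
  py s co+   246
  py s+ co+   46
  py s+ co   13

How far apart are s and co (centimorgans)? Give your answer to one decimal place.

The two rarest classes, py+ s co+ and py s+ co, are the double crossovers. Comparing them with the parentals, only the s allele has switched, so s is the middle locus and the order is py – s – co.
Crossovers in the s–co interval produce the single-crossover classes py+ s+ co and py s co+ (195 + 246 = 441) plus the double crossovers (28).
RF(s–co) = (441 + 28) / 2054 = 469/2054 = 0.2283 → 22.8 centimorgans.

22.8 centimorgans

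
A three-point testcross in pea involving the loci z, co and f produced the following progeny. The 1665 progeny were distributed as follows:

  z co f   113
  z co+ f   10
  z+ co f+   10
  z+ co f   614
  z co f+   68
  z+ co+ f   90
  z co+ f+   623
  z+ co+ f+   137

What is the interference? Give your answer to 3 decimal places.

The two most frequent reciprocal classes, z+ co f and z co+ f+, are the parental types, so the F1 was z+ co f / z co+ f+.
The two rarest classes, z+ co f+ and z co+ f, are the double crossovers. Comparing them with the parentals, only the f allele has switched, so f is the middle locus and the order is co – f – z.
co–f: (158 + 20)/1665 = 0.1069; f–z: (250 + 20)/1665 = 0.1622.
Expected DCO frequency = 0.1069 × 0.1622 ≈ 0.01734; observed = 20/1665 ≈ 0.01201.
Coefficient of coincidence = 0.01201/0.01734 ≈ 0.693; interference = 1 − 0.693 = 0.307.

0.307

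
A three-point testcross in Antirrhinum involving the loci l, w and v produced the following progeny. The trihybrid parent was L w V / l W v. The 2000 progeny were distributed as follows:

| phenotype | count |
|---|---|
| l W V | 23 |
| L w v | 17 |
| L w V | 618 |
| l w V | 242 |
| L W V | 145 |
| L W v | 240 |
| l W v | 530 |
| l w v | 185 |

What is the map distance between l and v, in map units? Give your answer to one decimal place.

26.1 map units

The two rarest classes, L w v and l W V, are the double crossovers. Comparing them with the parentals, only the v allele has switched, so v is the middle locus and the order is w – v – l.
Crossovers in the v–l interval produce the single-crossover classes l w V and L W v (242 + 240 = 482) plus the double crossovers (40).
RF(v–l) = (482 + 40) / 2000 = 522/2000 = 0.2610 → 26.1 map units.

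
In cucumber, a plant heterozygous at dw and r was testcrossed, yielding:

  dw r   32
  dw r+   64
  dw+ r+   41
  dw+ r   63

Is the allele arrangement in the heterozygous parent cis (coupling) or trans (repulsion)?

trans

The two most frequent classes are dw+ r (63) and dw r+ (64); these are the parental (non-recombinant) types.
So the F1 carried dw+ r on one chromosome and dw r+ on the other — the recessive alleles are on opposite chromosomes (trans / repulsion).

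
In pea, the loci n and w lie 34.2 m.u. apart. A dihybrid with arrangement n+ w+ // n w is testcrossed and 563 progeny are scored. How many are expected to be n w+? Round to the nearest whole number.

A map distance of 34.2 m.u. corresponds to a recombination frequency of 0.342.
The F1 is n+ w+ / n w, so n w+ is a recombinant gamete class with expected frequency r/2 = 0.342/2 = 0.1710.
Expected number = 0.1710 × 563 = 96.27 ≈ 96.

96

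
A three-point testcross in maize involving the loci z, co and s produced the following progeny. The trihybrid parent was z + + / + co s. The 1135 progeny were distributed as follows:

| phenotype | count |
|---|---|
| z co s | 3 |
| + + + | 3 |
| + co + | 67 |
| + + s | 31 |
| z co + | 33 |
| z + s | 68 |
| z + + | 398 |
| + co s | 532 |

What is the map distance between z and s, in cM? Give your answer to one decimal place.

12.4 cM

The two rarest classes, + + + and z co s, are the double crossovers. Comparing them with the parentals, only the z allele has switched, so z is the middle locus and the order is co – z – s.
Crossovers in the z–s interval produce the single-crossover classes z + s and + co + (68 + 67 = 135) plus the double crossovers (6).
RF(z–s) = (135 + 6) / 1135 = 141/1135 = 0.1242 → 12.4 cM.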